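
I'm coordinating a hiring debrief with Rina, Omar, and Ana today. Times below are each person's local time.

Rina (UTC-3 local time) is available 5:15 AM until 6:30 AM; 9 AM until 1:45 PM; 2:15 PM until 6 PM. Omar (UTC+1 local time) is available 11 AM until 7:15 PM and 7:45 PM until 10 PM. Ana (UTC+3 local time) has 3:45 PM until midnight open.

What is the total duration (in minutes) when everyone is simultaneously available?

435

Rina in UTC: 08:15-09:30, 12:00-16:45, 17:15-21:00 (add 3h to convert from UTC-3).
Omar in UTC: 10:00-18:15, 18:45-21:00 (subtract 1h to convert from UTC+1).
Ana in UTC: 12:45-21:00 (subtract 3h to convert from UTC+3).
Rina ∩ Omar: 12:00-16:45, 17:15-18:15, 18:45-21:00.
Rina ∩ Omar ∩ Ana: 12:45-16:45, 17:15-18:15, 18:45-21:00.
Summing the common windows: 240 + 60 + 135 = 435 minutes.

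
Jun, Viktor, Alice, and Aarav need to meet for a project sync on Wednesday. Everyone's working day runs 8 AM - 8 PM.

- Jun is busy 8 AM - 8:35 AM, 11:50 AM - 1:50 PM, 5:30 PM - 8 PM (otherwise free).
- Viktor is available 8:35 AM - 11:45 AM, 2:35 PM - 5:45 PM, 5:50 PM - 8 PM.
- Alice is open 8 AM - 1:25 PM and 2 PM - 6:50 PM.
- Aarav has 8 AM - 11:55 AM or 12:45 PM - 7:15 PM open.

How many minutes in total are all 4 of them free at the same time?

Jun free: 08:35-11:50, 13:50-17:30 (invert busy blocks within the working day).
Viktor free: 08:35-11:45, 14:35-17:45, 17:50-20:00.
Alice free: 08:00-13:25, 14:00-18:50.
Aarav free: 08:00-11:55, 12:45-19:15.
Jun ∩ Viktor: 08:35-11:45, 14:35-17:30.
Jun ∩ Viktor ∩ Alice: 08:35-11:45, 14:35-17:30.
Jun ∩ Viktor ∩ Alice ∩ Aarav: 08:35-11:45, 14:35-17:30.
Summing the common windows: 190 + 175 = 365 minutes.

365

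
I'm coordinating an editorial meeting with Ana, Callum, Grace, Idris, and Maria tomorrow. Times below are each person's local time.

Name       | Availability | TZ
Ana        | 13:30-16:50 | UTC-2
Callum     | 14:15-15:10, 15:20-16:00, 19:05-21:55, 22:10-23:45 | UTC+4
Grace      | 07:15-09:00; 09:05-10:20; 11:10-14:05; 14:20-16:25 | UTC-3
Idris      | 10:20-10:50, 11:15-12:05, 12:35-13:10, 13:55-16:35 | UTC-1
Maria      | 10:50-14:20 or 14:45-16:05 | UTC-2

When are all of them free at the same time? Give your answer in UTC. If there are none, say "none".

Ana in UTC: 15:30-18:50 (add 2h to convert from UTC-2).
Callum in UTC: 10:15-11:10, 11:20-12:00, 15:05-17:55, 18:10-19:45 (subtract 4h to convert from UTC+4).
Grace in UTC: 10:15-12:00, 12:05-13:20, 14:10-17:05, 17:20-19:25 (add 3h to convert from UTC-3).
Idris in UTC: 11:20-11:50, 12:15-13:05, 13:35-14:10, 14:55-17:35 (add 1h to convert from UTC-1).
Maria in UTC: 12:50-16:20, 16:45-18:05 (add 2h to convert from UTC-2).
Ana ∩ Callum: 15:30-17:55, 18:10-18:50.
Ana ∩ Callum ∩ Grace: 15:30-17:05, 17:20-17:55, 18:10-18:50.
Ana ∩ Callum ∩ Grace ∩ Idris: 15:30-17:05, 17:20-17:35.
Ana ∩ Callum ∩ Grace ∩ Idris ∩ Maria: 15:30-16:20, 16:45-17:05, 17:20-17:35.
Those are the intersection windows.

15:30-16:20, 16:45-17:05, 17:20-17:35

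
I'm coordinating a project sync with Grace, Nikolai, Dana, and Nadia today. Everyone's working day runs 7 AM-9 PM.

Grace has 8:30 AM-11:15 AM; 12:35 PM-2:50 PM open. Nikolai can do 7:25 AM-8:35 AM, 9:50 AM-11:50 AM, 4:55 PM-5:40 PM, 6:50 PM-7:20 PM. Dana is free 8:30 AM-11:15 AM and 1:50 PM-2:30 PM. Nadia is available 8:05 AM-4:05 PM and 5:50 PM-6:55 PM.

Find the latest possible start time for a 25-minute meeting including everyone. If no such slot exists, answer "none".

Grace ∩ Nikolai: 08:30-08:35, 09:50-11:15.
Grace ∩ Nikolai ∩ Dana: 08:30-08:35, 09:50-11:15.
Grace ∩ Nikolai ∩ Dana ∩ Nadia: 08:30-08:35, 09:50-11:15.
Those are the intersection windows.
The last common window of at least 25 minutes is 09:50-11:15; a 25-minute meeting can start as late as 10:50 and still end by 11:15.

10:50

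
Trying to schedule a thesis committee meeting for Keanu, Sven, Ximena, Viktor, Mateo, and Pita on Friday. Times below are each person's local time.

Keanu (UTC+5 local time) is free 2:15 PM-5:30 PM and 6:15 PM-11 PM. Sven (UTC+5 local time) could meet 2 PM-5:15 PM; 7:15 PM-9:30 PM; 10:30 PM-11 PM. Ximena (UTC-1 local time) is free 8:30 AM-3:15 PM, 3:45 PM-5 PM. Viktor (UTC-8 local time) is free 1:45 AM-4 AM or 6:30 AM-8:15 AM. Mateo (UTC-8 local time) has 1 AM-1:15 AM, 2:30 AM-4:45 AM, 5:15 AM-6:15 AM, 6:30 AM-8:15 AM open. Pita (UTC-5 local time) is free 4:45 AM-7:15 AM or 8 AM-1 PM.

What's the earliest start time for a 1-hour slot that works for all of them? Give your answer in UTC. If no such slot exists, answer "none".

Keanu in UTC: 09:15-12:30, 13:15-18:00 (subtract 5h to convert from UTC+5).
Sven in UTC: 09:00-12:15, 14:15-16:30, 17:30-18:00 (subtract 5h to convert from UTC+5).
Ximena in UTC: 09:30-16:15, 16:45-18:00 (add 1h to convert from UTC-1).
Viktor in UTC: 09:45-12:00, 14:30-16:15 (add 8h to convert from UTC-8).
Mateo in UTC: 09:00-09:15, 10:30-12:45, 13:15-14:15, 14:30-16:15 (add 8h to convert from UTC-8).
Pita in UTC: 09:45-12:15, 13:00-18:00 (add 5h to convert from UTC-5).
Keanu ∩ Sven: 09:15-12:15, 14:15-16:30, 17:30-18:00.
Keanu ∩ Sven ∩ Ximena: 09:30-12:15, 14:15-16:15, 17:30-18:00.
Keanu ∩ Sven ∩ Ximena ∩ Viktor: 09:45-12:00, 14:30-16:15.
Keanu ∩ Sven ∩ Ximena ∩ Viktor ∩ Mateo: 10:30-12:00, 14:30-16:15.
Keanu ∩ Sven ∩ Ximena ∩ Viktor ∩ Mateo ∩ Pita: 10:30-12:00, 14:30-16:15.
So the common availability across everyone is 10:30-12:00, 14:30-16:15.
The first common window of at least 60 minutes is 10:30-12:00, so the earliest start is 10:30.

10:30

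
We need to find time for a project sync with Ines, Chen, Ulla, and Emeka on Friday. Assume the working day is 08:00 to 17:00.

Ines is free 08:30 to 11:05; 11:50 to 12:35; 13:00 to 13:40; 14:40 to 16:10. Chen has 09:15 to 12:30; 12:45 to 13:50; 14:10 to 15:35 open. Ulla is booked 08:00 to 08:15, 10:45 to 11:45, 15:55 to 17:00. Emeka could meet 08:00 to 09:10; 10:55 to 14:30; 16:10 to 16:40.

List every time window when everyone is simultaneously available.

11:50-12:30, 13:00-13:40

Ines free: 08:30-11:05, 11:50-12:35, 13:00-13:40, 14:40-16:10.
Chen free: 09:15-12:30, 12:45-13:50, 14:10-15:35.
Ulla free: 08:15-10:45, 11:45-15:55 (invert busy blocks within the working day).
Emeka free: 08:00-09:10, 10:55-14:30, 16:10-16:40.
Ines ∩ Chen: 09:15-11:05, 11:50-12:30, 13:00-13:40, 14:40-15:35.
Ines ∩ Chen ∩ Ulla: 09:15-10:45, 11:50-12:30, 13:00-13:40, 14:40-15:35.
Ines ∩ Chen ∩ Ulla ∩ Emeka: 11:50-12:30, 13:00-13:40.
Those are the intersection windows.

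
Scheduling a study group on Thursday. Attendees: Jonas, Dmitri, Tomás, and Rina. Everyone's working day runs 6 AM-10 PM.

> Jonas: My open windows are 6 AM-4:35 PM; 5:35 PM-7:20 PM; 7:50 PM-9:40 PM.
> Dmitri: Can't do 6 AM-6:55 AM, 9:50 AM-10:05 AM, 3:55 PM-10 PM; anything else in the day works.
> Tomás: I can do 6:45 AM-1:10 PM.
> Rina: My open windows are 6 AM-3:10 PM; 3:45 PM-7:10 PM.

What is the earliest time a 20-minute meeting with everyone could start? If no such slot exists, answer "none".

06:55

Jonas free: 06:00-16:35, 17:35-19:20, 19:50-21:40.
Dmitri free: 06:55-09:50, 10:05-15:55 (invert busy blocks within the working day).
Tomás free: 06:45-13:10.
Rina free: 06:00-15:10, 15:45-19:10.
Jonas ∩ Dmitri: 06:55-09:50, 10:05-15:55.
Jonas ∩ Dmitri ∩ Tomás: 06:55-09:50, 10:05-13:10.
Jonas ∩ Dmitri ∩ Tomás ∩ Rina: 06:55-09:50, 10:05-13:10.
The first common window of at least 20 minutes is 06:55-09:50, so the earliest start is 06:55.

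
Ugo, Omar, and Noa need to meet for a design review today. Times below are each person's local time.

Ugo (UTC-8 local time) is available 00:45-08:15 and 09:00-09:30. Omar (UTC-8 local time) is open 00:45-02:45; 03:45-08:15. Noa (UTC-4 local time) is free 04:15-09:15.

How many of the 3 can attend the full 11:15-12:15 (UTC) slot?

2

Ugo in UTC: 08:45-16:15, 17:00-17:30 (add 8h to convert from UTC-8).
Omar in UTC: 08:45-10:45, 11:45-16:15 (add 8h to convert from UTC-8).
Noa in UTC: 08:15-13:15 (add 4h to convert from UTC-4).
Ugo and Noa can make the full 11:15-12:15 slot — that's 2.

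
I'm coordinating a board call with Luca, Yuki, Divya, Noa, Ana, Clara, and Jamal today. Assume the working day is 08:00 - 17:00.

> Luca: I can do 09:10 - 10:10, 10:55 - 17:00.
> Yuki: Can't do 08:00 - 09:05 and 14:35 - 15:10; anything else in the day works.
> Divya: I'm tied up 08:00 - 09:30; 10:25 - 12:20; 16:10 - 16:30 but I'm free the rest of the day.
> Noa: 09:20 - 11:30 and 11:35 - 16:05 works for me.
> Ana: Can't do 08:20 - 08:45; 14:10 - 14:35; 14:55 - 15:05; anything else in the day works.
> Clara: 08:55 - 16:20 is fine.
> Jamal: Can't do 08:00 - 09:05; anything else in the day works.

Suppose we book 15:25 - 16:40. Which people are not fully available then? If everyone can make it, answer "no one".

Clara, Divya, Noa

Luca free: 09:10-10:10, 10:55-17:00.
Yuki free: 09:05-14:35, 15:10-17:00 (invert busy blocks within the working day).
Divya free: 09:30-10:25, 12:20-16:10, 16:30-17:00 (invert busy blocks within the working day).
Noa free: 09:20-11:30, 11:35-16:05.
Ana free: 08:00-08:20, 08:45-14:10, 14:35-14:55, 15:05-17:00 (invert busy blocks within the working day).
Clara free: 08:55-16:20.
Jamal free: 09:05-17:00 (invert busy blocks within the working day).
Luca: free for 15:25-16:40. Yuki: free for 15:25-16:40. Divya: not fully free for 15:25-16:40. Noa: not fully free for 15:25-16:40. Ana: free for 15:25-16:40. Clara: not fully free for 15:25-16:40. Jamal: free for 15:25-16:40.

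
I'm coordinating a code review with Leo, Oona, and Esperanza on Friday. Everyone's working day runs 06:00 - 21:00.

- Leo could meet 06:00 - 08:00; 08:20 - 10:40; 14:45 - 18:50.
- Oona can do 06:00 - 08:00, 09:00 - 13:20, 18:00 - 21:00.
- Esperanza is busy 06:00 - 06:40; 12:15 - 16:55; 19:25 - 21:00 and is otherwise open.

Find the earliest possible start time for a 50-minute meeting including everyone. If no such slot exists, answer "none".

06:40

Leo free: 06:00-08:00, 08:20-10:40, 14:45-18:50.
Oona free: 06:00-08:00, 09:00-13:20, 18:00-21:00.
Esperanza free: 06:40-12:15, 16:55-19:25 (invert busy blocks within the working day).
Leo ∩ Oona: 06:00-08:00, 09:00-10:40, 18:00-18:50.
Leo ∩ Oona ∩ Esperanza: 06:40-08:00, 09:00-10:40, 18:00-18:50.
Those are the intersection windows.
The first common window of at least 50 minutes is 06:40-08:00, so the earliest start is 06:40.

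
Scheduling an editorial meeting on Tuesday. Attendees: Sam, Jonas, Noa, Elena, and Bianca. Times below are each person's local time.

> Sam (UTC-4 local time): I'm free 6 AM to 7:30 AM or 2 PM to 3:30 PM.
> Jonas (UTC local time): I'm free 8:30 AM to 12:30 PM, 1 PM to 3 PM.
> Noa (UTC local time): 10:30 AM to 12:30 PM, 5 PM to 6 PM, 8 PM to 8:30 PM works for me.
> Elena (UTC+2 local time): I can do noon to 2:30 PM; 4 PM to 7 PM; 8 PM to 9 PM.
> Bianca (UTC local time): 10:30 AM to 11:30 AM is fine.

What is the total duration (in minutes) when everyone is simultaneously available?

Sam in UTC: 10:00-11:30, 18:00-19:30 (add 4h to convert from UTC-4).
Jonas in UTC: 08:30-12:30, 13:00-15:00.
Noa in UTC: 10:30-12:30, 17:00-18:00, 20:00-20:30.
Elena in UTC: 10:00-12:30, 14:00-17:00, 18:00-19:00 (subtract 2h to convert from UTC+2).
Bianca in UTC: 10:30-11:30.
Sam ∩ Jonas: 10:00-11:30.
Sam ∩ Jonas ∩ Noa: 10:30-11:30.
Sam ∩ Jonas ∩ Noa ∩ Elena: 10:30-11:30.
Sam ∩ Jonas ∩ Noa ∩ Elena ∩ Bianca: 10:30-11:30.
Those are the intersection windows.
That's a single block of 60 minutes.

60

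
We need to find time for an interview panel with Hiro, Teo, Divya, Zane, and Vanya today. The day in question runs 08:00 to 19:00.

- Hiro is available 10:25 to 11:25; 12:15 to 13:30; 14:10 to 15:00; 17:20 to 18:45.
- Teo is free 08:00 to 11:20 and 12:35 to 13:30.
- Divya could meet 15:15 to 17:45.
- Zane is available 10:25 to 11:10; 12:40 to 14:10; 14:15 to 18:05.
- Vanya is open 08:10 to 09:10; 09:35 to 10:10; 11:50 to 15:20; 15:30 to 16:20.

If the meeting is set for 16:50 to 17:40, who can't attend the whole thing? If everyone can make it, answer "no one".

Hiro: not fully free for 16:50-17:40. Teo: not fully free for 16:50-17:40. Divya: free for 16:50-17:40. Zane: free for 16:50-17:40. Vanya: not fully free for 16:50-17:40.

Hiro, Teo, Vanya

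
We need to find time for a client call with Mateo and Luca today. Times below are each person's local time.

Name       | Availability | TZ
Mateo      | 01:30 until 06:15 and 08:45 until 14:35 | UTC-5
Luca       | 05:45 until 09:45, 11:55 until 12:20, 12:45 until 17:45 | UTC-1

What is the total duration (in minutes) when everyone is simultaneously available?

540

Mateo in UTC: 06:30-11:15, 13:45-19:35 (add 5h to convert from UTC-5).
Luca in UTC: 06:45-10:45, 12:55-13:20, 13:45-18:45 (add 1h to convert from UTC-1).
Mateo ∩ Luca: 06:45-10:45, 13:45-18:45.
Those are the intersection windows.
Summing the common windows: 240 + 300 = 540 minutes.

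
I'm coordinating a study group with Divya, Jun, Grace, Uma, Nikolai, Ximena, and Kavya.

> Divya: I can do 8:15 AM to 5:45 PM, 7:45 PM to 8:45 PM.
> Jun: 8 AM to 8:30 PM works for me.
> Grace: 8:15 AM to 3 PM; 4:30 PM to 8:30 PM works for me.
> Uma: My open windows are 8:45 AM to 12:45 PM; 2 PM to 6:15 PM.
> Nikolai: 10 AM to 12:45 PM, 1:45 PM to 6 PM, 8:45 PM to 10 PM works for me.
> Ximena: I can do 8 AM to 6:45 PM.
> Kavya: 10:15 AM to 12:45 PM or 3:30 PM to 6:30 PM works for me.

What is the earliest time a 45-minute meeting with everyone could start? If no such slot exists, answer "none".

Divya ∩ Jun: 08:15-17:45, 19:45-20:30.
Divya ∩ Jun ∩ Grace: 08:15-15:00, 16:30-17:45, 19:45-20:30.
Divya ∩ Jun ∩ Grace ∩ Uma: 08:45-12:45, 14:00-15:00, 16:30-17:45.
Divya ∩ Jun ∩ Grace ∩ Uma ∩ Nikolai: 10:00-12:45, 14:00-15:00, 16:30-17:45.
Divya ∩ Jun ∩ Grace ∩ Uma ∩ Nikolai ∩ Ximena: 10:00-12:45, 14:00-15:00, 16:30-17:45.
Divya ∩ Jun ∩ Grace ∩ Uma ∩ Nikolai ∩ Ximena ∩ Kavya: 10:15-12:45, 16:30-17:45.
The first common window of at least 45 minutes is 10:15-12:45, so the earliest start is 10:15.

10:15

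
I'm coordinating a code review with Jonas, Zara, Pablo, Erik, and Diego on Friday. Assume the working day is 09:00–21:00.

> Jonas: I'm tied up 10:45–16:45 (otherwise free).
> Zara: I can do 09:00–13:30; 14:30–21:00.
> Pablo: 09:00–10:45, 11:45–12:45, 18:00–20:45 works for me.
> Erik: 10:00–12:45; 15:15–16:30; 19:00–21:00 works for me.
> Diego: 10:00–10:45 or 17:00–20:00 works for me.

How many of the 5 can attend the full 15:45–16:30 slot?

2

Jonas free: 09:00-10:45, 16:45-21:00 (invert busy blocks within the working day).
Zara free: 09:00-13:30, 14:30-21:00.
Pablo free: 09:00-10:45, 11:45-12:45, 18:00-20:45.
Erik free: 10:00-12:45, 15:15-16:30, 19:00-21:00.
Diego free: 10:00-10:45, 17:00-20:00.
Zara and Erik can make the full 15:45-16:30 slot — that's 2.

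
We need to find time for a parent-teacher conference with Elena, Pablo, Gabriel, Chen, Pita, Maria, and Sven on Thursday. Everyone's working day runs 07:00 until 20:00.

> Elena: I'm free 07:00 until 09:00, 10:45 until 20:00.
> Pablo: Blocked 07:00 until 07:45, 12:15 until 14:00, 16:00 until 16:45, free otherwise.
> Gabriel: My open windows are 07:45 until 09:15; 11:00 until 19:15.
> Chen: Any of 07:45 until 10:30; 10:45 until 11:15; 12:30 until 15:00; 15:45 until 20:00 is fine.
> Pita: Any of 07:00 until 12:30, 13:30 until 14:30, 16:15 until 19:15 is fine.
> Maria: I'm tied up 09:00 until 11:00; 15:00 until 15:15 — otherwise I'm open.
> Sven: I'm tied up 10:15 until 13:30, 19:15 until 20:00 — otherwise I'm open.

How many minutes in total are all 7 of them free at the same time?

255

Elena free: 07:00-09:00, 10:45-20:00.
Pablo free: 07:45-12:15, 14:00-16:00, 16:45-20:00 (invert busy blocks within the working day).
Gabriel free: 07:45-09:15, 11:00-19:15.
Chen free: 07:45-10:30, 10:45-11:15, 12:30-15:00, 15:45-20:00.
Pita free: 07:00-12:30, 13:30-14:30, 16:15-19:15.
Maria free: 07:00-09:00, 11:00-15:00, 15:15-20:00 (invert busy blocks within the working day).
Sven free: 07:00-10:15, 13:30-19:15 (invert busy blocks within the working day).
Elena ∩ Pablo: 07:45-09:00, 10:45-12:15, 14:00-16:00, 16:45-20:00.
Elena ∩ Pablo ∩ Gabriel: 07:45-09:00, 11:00-12:15, 14:00-16:00, 16:45-19:15.
Elena ∩ Pablo ∩ Gabriel ∩ Chen: 07:45-09:00, 11:00-11:15, 14:00-15:00, 15:45-16:00, 16:45-19:15.
Elena ∩ Pablo ∩ Gabriel ∩ Chen ∩ Pita: 07:45-09:00, 11:00-11:15, 14:00-14:30, 16:45-19:15.
Elena ∩ Pablo ∩ Gabriel ∩ Chen ∩ Pita ∩ Maria: 07:45-09:00, 11:00-11:15, 14:00-14:30, 16:45-19:15.
Elena ∩ Pablo ∩ Gabriel ∩ Chen ∩ Pita ∩ Maria ∩ Sven: 07:45-09:00, 14:00-14:30, 16:45-19:15.
Summing the common windows: 75 + 30 + 150 = 255 minutes.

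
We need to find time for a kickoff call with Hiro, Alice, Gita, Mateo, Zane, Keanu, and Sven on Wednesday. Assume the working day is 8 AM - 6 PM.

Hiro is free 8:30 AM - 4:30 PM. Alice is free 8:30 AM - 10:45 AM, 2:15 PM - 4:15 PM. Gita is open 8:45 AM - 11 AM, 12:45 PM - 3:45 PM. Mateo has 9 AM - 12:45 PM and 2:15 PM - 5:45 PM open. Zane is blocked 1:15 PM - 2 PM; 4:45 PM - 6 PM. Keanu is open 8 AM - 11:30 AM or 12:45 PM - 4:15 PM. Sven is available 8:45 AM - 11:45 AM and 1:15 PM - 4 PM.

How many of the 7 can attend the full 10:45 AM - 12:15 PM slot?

3

Hiro free: 08:30-16:30.
Alice free: 08:30-10:45, 14:15-16:15.
Gita free: 08:45-11:00, 12:45-15:45.
Mateo free: 09:00-12:45, 14:15-17:45.
Zane free: 08:00-13:15, 14:00-16:45 (invert busy blocks within the working day).
Keanu free: 08:00-11:30, 12:45-16:15.
Sven free: 08:45-11:45, 13:15-16:00.
Hiro, Mateo, and Zane can make the full 10:45-12:15 slot — that's 3.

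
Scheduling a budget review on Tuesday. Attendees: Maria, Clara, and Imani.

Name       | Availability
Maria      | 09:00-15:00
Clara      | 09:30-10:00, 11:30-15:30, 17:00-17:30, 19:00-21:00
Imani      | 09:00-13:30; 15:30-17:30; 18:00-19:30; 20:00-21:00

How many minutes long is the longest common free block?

Maria ∩ Clara: 09:30-10:00, 11:30-15:00.
Maria ∩ Clara ∩ Imani: 09:30-10:00, 11:30-13:30.
The longest is 11:30-13:30 at 120 minutes.

120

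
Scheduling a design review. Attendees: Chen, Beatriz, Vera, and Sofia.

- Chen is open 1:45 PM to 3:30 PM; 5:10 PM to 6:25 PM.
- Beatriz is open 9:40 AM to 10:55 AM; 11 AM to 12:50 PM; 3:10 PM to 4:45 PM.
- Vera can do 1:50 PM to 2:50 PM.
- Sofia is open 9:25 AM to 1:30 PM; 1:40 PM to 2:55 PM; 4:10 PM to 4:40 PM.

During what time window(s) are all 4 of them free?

Chen ∩ Beatriz: 15:10-15:30.
Chen ∩ Beatriz ∩ Vera: ∅.
Chen ∩ Beatriz ∩ Vera ∩ Sofia: ∅.
There is no time when everyone is free.

none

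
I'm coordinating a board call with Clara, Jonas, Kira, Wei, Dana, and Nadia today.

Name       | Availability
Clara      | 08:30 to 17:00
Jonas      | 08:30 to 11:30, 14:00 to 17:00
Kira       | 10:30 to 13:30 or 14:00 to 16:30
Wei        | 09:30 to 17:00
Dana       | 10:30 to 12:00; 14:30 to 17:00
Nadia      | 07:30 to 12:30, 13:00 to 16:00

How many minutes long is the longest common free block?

Clara ∩ Jonas: 08:30-11:30, 14:00-17:00.
Clara ∩ Jonas ∩ Kira: 10:30-11:30, 14:00-16:30.
Clara ∩ Jonas ∩ Kira ∩ Wei: 10:30-11:30, 14:00-16:30.
Clara ∩ Jonas ∩ Kira ∩ Wei ∩ Dana: 10:30-11:30, 14:30-16:30.
Clara ∩ Jonas ∩ Kira ∩ Wei ∩ Dana ∩ Nadia: 10:30-11:30, 14:30-16:00.
The longest is 14:30-16:00 at 90 minutes.

90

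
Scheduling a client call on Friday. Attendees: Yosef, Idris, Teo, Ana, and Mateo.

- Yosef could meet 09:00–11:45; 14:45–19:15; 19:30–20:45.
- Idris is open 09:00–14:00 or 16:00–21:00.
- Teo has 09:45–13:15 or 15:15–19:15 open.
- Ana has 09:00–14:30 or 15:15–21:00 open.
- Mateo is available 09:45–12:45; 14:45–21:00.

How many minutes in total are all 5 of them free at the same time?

315

Yosef ∩ Idris: 09:00-11:45, 16:00-19:15, 19:30-20:45.
Yosef ∩ Idris ∩ Teo: 09:45-11:45, 16:00-19:15.
Yosef ∩ Idris ∩ Teo ∩ Ana: 09:45-11:45, 16:00-19:15.
Yosef ∩ Idris ∩ Teo ∩ Ana ∩ Mateo: 09:45-11:45, 16:00-19:15.
Summing the common windows: 120 + 195 = 315 minutes.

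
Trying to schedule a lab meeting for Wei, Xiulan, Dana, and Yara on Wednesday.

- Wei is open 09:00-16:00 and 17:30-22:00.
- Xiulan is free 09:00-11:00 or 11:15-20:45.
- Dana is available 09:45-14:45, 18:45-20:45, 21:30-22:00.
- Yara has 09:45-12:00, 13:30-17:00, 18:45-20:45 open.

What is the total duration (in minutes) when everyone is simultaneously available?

315

Wei ∩ Xiulan: 09:00-11:00, 11:15-16:00, 17:30-20:45.
Wei ∩ Xiulan ∩ Dana: 09:45-11:00, 11:15-14:45, 18:45-20:45.
Wei ∩ Xiulan ∩ Dana ∩ Yara: 09:45-11:00, 11:15-12:00, 13:30-14:45, 18:45-20:45.
Summing the common windows: 75 + 45 + 75 + 120 = 315 minutes.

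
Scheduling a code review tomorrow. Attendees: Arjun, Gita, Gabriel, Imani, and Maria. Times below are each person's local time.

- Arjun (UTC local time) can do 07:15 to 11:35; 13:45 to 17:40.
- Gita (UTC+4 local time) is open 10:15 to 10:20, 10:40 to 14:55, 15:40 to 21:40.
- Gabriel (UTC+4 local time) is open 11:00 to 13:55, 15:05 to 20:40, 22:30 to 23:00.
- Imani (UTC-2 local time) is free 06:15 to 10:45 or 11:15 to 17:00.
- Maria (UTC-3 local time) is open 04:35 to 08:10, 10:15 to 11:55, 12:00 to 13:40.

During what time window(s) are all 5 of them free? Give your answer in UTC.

08:15-09:55, 13:45-14:55, 15:00-16:40

Arjun in UTC: 07:15-11:35, 13:45-17:40.
Gita in UTC: 06:15-06:20, 06:40-10:55, 11:40-17:40 (subtract 4h to convert from UTC+4).
Gabriel in UTC: 07:00-09:55, 11:05-16:40, 18:30-19:00 (subtract 4h to convert from UTC+4).
Imani in UTC: 08:15-12:45, 13:15-19:00 (add 2h to convert from UTC-2).
Maria in UTC: 07:35-11:10, 13:15-14:55, 15:00-16:40 (add 3h to convert from UTC-3).
Arjun ∩ Gita: 07:15-10:55, 13:45-17:40.
Arjun ∩ Gita ∩ Gabriel: 07:15-09:55, 13:45-16:40.
Arjun ∩ Gita ∩ Gabriel ∩ Imani: 08:15-09:55, 13:45-16:40.
Arjun ∩ Gita ∩ Gabriel ∩ Imani ∩ Maria: 08:15-09:55, 13:45-14:55, 15:00-16:40.
Those are the intersection windows.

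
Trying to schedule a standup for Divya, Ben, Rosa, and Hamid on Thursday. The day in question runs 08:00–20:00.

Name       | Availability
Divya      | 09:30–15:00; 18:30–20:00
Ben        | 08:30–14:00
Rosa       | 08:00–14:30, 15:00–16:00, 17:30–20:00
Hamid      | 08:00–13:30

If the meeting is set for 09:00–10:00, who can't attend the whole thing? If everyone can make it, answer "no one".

Divya: not fully free for 09:00-10:00. Ben: free for 09:00-10:00. Rosa: free for 09:00-10:00. Hamid: free for 09:00-10:00.

Divya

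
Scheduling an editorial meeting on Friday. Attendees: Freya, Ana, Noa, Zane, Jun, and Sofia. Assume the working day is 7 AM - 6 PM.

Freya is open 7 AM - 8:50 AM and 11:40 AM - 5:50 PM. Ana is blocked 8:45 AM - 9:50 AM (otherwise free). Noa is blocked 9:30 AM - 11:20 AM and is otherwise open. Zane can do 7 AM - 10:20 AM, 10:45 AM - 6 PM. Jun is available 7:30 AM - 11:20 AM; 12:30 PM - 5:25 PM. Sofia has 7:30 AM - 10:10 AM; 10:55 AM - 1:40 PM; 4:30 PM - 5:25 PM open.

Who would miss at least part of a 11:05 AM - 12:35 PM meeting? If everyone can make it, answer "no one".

Freya free: 07:00-08:50, 11:40-17:50.
Ana free: 07:00-08:45, 09:50-18:00 (invert busy blocks within the working day).
Noa free: 07:00-09:30, 11:20-18:00 (invert busy blocks within the working day).
Zane free: 07:00-10:20, 10:45-18:00.
Jun free: 07:30-11:20, 12:30-17:25.
Sofia free: 07:30-10:10, 10:55-13:40, 16:30-17:25.
Freya: not fully free for 11:05-12:35. Ana: free for 11:05-12:35. Noa: not fully free for 11:05-12:35. Zane: free for 11:05-12:35. Jun: not fully free for 11:05-12:35. Sofia: free for 11:05-12:35.

Freya, Jun, Noa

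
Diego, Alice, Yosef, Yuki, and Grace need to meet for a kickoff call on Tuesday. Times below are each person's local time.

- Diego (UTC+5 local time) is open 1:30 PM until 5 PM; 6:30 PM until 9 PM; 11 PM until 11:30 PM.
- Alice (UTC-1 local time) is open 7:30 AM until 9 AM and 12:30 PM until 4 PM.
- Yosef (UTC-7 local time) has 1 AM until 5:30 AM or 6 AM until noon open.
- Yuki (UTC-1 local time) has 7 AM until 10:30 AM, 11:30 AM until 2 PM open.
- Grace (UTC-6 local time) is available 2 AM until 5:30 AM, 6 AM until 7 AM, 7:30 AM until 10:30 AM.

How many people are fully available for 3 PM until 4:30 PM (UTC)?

Diego in UTC: 08:30-12:00, 13:30-16:00, 18:00-18:30 (subtract 5h to convert from UTC+5).
Alice in UTC: 08:30-10:00, 13:30-17:00 (add 1h to convert from UTC-1).
Yosef in UTC: 08:00-12:30, 13:00-19:00 (add 7h to convert from UTC-7).
Yuki in UTC: 08:00-11:30, 12:30-15:00 (add 1h to convert from UTC-1).
Grace in UTC: 08:00-11:30, 12:00-13:00, 13:30-16:30 (add 6h to convert from UTC-6).
Alice, Yosef, and Grace can make the full 15:00-16:30 slot — that's 3.

3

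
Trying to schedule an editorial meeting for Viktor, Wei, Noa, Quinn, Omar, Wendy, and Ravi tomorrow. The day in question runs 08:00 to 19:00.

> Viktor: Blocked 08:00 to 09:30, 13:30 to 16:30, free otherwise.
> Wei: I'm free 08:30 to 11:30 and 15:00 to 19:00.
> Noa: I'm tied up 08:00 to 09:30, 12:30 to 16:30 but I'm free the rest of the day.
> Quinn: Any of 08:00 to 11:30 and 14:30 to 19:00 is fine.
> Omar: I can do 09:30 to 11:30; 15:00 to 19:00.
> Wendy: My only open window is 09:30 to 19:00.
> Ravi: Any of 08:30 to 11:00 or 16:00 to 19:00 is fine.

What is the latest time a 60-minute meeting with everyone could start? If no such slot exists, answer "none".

Viktor free: 09:30-13:30, 16:30-19:00 (invert busy blocks within the working day).
Wei free: 08:30-11:30, 15:00-19:00.
Noa free: 09:30-12:30, 16:30-19:00 (invert busy blocks within the working day).
Quinn free: 08:00-11:30, 14:30-19:00.
Omar free: 09:30-11:30, 15:00-19:00.
Wendy free: 09:30-19:00.
Ravi free: 08:30-11:00, 16:00-19:00.
Viktor ∩ Wei: 09:30-11:30, 16:30-19:00.
Viktor ∩ Wei ∩ Noa: 09:30-11:30, 16:30-19:00.
Viktor ∩ Wei ∩ Noa ∩ Quinn: 09:30-11:30, 16:30-19:00.
Viktor ∩ Wei ∩ Noa ∩ Quinn ∩ Omar: 09:30-11:30, 16:30-19:00.
Viktor ∩ Wei ∩ Noa ∩ Quinn ∩ Omar ∩ Wendy: 09:30-11:30, 16:30-19:00.
Viktor ∩ Wei ∩ Noa ∩ Quinn ∩ Omar ∩ Wendy ∩ Ravi: 09:30-11:00, 16:30-19:00.
The last common window of at least 60 minutes is 16:30-19:00; a 60-minute meeting can start as late as 18:00 and still end by 19:00.

18:00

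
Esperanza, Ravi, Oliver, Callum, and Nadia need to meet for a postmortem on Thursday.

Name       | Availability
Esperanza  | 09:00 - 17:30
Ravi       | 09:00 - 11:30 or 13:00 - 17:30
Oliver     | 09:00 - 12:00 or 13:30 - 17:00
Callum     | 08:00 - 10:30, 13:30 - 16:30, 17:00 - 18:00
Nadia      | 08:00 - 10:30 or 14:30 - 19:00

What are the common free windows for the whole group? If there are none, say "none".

09:00-10:30, 14:30-16:30

Esperanza ∩ Ravi: 09:00-11:30, 13:00-17:30.
Esperanza ∩ Ravi ∩ Oliver: 09:00-11:30, 13:30-17:00.
Esperanza ∩ Ravi ∩ Oliver ∩ Callum: 09:00-10:30, 13:30-16:30.
Esperanza ∩ Ravi ∩ Oliver ∩ Callum ∩ Nadia: 09:00-10:30, 14:30-16:30.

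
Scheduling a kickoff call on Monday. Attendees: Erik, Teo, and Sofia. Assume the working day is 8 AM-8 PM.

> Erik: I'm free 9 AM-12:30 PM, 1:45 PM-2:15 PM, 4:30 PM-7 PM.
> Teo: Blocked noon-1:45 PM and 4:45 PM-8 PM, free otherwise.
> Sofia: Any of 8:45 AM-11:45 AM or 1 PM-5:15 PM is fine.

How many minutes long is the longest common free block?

165

Erik free: 09:00-12:30, 13:45-14:15, 16:30-19:00.
Teo free: 08:00-12:00, 13:45-16:45 (invert busy blocks within the working day).
Sofia free: 08:45-11:45, 13:00-17:15.
Erik ∩ Teo: 09:00-12:00, 13:45-14:15, 16:30-16:45.
Erik ∩ Teo ∩ Sofia: 09:00-11:45, 13:45-14:15, 16:30-16:45.
The longest is 09:00-11:45 at 165 minutes.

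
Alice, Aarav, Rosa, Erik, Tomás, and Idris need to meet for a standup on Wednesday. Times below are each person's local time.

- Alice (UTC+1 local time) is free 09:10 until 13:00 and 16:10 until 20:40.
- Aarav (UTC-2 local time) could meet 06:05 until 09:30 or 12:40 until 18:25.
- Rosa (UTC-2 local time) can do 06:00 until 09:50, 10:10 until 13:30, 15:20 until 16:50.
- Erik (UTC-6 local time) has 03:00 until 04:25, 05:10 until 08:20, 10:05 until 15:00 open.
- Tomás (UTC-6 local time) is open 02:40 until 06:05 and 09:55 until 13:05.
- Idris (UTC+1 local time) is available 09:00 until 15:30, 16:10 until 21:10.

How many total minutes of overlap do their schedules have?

Alice in UTC: 08:10-12:00, 15:10-19:40 (subtract 1h to convert from UTC+1).
Aarav in UTC: 08:05-11:30, 14:40-20:25 (add 2h to convert from UTC-2).
Rosa in UTC: 08:00-11:50, 12:10-15:30, 17:20-18:50 (add 2h to convert from UTC-2).
Erik in UTC: 09:00-10:25, 11:10-14:20, 16:05-21:00 (add 6h to convert from UTC-6).
Tomás in UTC: 08:40-12:05, 15:55-19:05 (add 6h to convert from UTC-6).
Idris in UTC: 08:00-14:30, 15:10-20:10 (subtract 1h to convert from UTC+1).
Alice ∩ Aarav: 08:10-11:30, 15:10-19:40.
Alice ∩ Aarav ∩ Rosa: 08:10-11:30, 15:10-15:30, 17:20-18:50.
Alice ∩ Aarav ∩ Rosa ∩ Erik: 09:00-10:25, 11:10-11:30, 17:20-18:50.
Alice ∩ Aarav ∩ Rosa ∩ Erik ∩ Tomás: 09:00-10:25, 11:10-11:30, 17:20-18:50.
Alice ∩ Aarav ∩ Rosa ∩ Erik ∩ Tomás ∩ Idris: 09:00-10:25, 11:10-11:30, 17:20-18:50.
Summing the common windows: 85 + 20 + 90 = 195 minutes.

195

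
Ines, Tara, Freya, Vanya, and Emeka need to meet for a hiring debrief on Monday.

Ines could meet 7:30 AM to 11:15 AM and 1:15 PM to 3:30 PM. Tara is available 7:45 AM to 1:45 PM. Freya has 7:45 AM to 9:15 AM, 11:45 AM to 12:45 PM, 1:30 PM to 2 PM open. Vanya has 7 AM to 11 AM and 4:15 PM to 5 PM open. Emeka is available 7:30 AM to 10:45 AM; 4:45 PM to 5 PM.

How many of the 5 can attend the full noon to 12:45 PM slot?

2

Tara and Freya can make the full 12:00-12:45 slot — that's 2.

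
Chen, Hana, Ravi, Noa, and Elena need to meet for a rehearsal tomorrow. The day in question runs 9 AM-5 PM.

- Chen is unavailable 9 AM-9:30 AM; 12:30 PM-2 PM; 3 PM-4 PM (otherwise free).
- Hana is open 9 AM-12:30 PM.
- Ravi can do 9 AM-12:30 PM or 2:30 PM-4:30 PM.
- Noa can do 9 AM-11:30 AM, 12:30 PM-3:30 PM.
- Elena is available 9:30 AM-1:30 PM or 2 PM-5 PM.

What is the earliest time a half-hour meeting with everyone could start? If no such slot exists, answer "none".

Chen free: 09:30-12:30, 14:00-15:00, 16:00-17:00 (invert busy blocks within the working day).
Hana free: 09:00-12:30.
Ravi free: 09:00-12:30, 14:30-16:30.
Noa free: 09:00-11:30, 12:30-15:30.
Elena free: 09:30-13:30, 14:00-17:00.
Chen ∩ Hana: 09:30-12:30.
Chen ∩ Hana ∩ Ravi: 09:30-12:30.
Chen ∩ Hana ∩ Ravi ∩ Noa: 09:30-11:30.
Chen ∩ Hana ∩ Ravi ∩ Noa ∩ Elena: 09:30-11:30.
The first common window of at least 30 minutes is 09:30-11:30, so the earliest start is 09:30.

09:30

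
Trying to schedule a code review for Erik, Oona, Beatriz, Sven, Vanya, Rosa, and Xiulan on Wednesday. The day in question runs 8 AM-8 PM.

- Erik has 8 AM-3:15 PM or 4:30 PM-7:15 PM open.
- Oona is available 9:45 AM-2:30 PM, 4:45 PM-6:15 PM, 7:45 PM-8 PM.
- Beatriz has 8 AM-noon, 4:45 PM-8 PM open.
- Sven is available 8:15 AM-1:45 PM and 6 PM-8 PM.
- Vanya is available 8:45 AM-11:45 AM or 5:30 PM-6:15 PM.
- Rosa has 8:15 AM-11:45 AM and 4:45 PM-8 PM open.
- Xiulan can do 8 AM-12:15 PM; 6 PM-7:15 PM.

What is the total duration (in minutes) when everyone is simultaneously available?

Erik ∩ Oona: 09:45-14:30, 16:45-18:15.
Erik ∩ Oona ∩ Beatriz: 09:45-12:00, 16:45-18:15.
Erik ∩ Oona ∩ Beatriz ∩ Sven: 09:45-12:00, 18:00-18:15.
Erik ∩ Oona ∩ Beatriz ∩ Sven ∩ Vanya: 09:45-11:45, 18:00-18:15.
Erik ∩ Oona ∩ Beatriz ∩ Sven ∩ Vanya ∩ Rosa: 09:45-11:45, 18:00-18:15.
Erik ∩ Oona ∩ Beatriz ∩ Sven ∩ Vanya ∩ Rosa ∩ Xiulan: 09:45-11:45, 18:00-18:15.
Summing the common windows: 120 + 15 = 135 minutes.

135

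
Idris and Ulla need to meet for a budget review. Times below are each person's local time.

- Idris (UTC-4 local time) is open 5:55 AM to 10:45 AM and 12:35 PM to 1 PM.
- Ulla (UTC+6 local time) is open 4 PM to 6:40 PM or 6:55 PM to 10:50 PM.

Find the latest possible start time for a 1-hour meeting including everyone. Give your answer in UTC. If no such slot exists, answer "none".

13:45

Idris in UTC: 09:55-14:45, 16:35-17:00 (add 4h to convert from UTC-4).
Ulla in UTC: 10:00-12:40, 12:55-16:50 (subtract 6h to convert from UTC+6).
Idris ∩ Ulla: 10:00-12:40, 12:55-14:45, 16:35-16:50.
The last common window of at least 60 minutes is 12:55-14:45; a 60-minute meeting can start as late as 13:45 and still end by 14:45.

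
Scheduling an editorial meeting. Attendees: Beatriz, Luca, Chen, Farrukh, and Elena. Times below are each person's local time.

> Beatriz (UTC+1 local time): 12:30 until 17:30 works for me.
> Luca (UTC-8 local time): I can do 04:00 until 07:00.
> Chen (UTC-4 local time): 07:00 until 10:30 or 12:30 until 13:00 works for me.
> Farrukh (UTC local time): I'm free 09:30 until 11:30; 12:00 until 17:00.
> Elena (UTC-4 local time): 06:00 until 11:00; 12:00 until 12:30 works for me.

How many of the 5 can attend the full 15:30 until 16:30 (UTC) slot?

Beatriz in UTC: 11:30-16:30 (subtract 1h to convert from UTC+1).
Luca in UTC: 12:00-15:00 (add 8h to convert from UTC-8).
Chen in UTC: 11:00-14:30, 16:30-17:00 (add 4h to convert from UTC-4).
Farrukh in UTC: 09:30-11:30, 12:00-17:00.
Elena in UTC: 10:00-15:00, 16:00-16:30 (add 4h to convert from UTC-4).
Beatriz and Farrukh can make the full 15:30-16:30 slot — that's 2.

2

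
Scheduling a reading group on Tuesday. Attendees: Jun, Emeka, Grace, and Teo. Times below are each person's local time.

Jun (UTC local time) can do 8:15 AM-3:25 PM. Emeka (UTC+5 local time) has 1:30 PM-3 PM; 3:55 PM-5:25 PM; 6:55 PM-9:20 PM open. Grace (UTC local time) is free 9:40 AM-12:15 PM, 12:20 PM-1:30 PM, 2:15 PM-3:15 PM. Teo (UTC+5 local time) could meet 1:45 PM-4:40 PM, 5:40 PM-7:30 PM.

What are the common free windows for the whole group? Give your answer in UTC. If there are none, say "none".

Jun in UTC: 08:15-15:25.
Emeka in UTC: 08:30-10:00, 10:55-12:25, 13:55-16:20 (subtract 5h to convert from UTC+5).
Grace in UTC: 09:40-12:15, 12:20-13:30, 14:15-15:15.
Teo in UTC: 08:45-11:40, 12:40-14:30 (subtract 5h to convert from UTC+5).
Jun ∩ Emeka: 08:30-10:00, 10:55-12:25, 13:55-15:25.
Jun ∩ Emeka ∩ Grace: 09:40-10:00, 10:55-12:15, 12:20-12:25, 14:15-15:15.
Jun ∩ Emeka ∩ Grace ∩ Teo: 09:40-10:00, 10:55-11:40, 14:15-14:30.

09:40-10:00, 10:55-11:40, 14:15-14:30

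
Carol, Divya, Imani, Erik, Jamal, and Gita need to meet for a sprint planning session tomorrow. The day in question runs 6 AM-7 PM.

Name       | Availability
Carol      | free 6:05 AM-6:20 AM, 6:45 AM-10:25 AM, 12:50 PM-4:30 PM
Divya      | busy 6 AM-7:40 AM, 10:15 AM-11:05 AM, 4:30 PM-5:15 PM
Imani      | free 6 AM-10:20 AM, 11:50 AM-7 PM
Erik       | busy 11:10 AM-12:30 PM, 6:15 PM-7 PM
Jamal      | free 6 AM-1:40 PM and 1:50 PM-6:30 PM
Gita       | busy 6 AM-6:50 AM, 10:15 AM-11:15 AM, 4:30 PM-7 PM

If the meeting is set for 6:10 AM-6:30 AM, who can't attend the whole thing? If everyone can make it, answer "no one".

Carol free: 06:05-06:20, 06:45-10:25, 12:50-16:30.
Divya free: 07:40-10:15, 11:05-16:30, 17:15-19:00 (invert busy blocks within the working day).
Imani free: 06:00-10:20, 11:50-19:00.
Erik free: 06:00-11:10, 12:30-18:15 (invert busy blocks within the working day).
Jamal free: 06:00-13:40, 13:50-18:30.
Gita free: 06:50-10:15, 11:15-16:30 (invert busy blocks within the working day).
Carol: not fully free for 06:10-06:30. Divya: not fully free for 06:10-06:30. Imani: free for 06:10-06:30. Erik: free for 06:10-06:30. Jamal: free for 06:10-06:30. Gita: not fully free for 06:10-06:30.

Carol, Divya, Gita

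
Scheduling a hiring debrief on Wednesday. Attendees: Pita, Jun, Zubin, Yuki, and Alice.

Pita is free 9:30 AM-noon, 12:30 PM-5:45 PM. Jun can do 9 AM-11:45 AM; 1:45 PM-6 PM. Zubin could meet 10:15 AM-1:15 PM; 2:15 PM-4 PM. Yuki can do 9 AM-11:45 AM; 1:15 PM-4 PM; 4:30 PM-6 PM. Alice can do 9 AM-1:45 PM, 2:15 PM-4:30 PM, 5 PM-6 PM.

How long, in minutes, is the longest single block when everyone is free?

Pita ∩ Jun: 09:30-11:45, 13:45-17:45.
Pita ∩ Jun ∩ Zubin: 10:15-11:45, 14:15-16:00.
Pita ∩ Jun ∩ Zubin ∩ Yuki: 10:15-11:45, 14:15-16:00.
Pita ∩ Jun ∩ Zubin ∩ Yuki ∩ Alice: 10:15-11:45, 14:15-16:00.
Those are the intersection windows.
The longest is 14:15-16:00 at 105 minutes.

105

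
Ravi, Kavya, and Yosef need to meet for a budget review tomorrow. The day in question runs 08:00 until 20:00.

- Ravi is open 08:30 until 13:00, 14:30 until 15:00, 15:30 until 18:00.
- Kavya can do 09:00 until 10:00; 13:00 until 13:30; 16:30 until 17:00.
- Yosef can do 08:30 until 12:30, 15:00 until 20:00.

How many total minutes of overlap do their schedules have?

90

Ravi ∩ Kavya: 09:00-10:00, 16:30-17:00.
Ravi ∩ Kavya ∩ Yosef: 09:00-10:00, 16:30-17:00.
Summing the common windows: 60 + 30 = 90 minutes.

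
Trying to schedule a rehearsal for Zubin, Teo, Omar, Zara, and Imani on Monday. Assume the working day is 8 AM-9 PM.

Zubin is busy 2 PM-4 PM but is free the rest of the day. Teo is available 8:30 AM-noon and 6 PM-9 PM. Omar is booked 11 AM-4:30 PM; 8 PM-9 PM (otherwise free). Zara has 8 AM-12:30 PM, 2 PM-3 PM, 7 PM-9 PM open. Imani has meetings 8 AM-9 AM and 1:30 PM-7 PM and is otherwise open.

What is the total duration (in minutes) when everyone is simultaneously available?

180

Zubin free: 08:00-14:00, 16:00-21:00 (invert busy blocks within the working day).
Teo free: 08:30-12:00, 18:00-21:00.
Omar free: 08:00-11:00, 16:30-20:00 (invert busy blocks within the working day).
Zara free: 08:00-12:30, 14:00-15:00, 19:00-21:00.
Imani free: 09:00-13:30, 19:00-21:00 (invert busy blocks within the working day).
Zubin ∩ Teo: 08:30-12:00, 18:00-21:00.
Zubin ∩ Teo ∩ Omar: 08:30-11:00, 18:00-20:00.
Zubin ∩ Teo ∩ Omar ∩ Zara: 08:30-11:00, 19:00-20:00.
Zubin ∩ Teo ∩ Omar ∩ Zara ∩ Imani: 09:00-11:00, 19:00-20:00.
Summing the common windows: 120 + 60 = 180 minutes.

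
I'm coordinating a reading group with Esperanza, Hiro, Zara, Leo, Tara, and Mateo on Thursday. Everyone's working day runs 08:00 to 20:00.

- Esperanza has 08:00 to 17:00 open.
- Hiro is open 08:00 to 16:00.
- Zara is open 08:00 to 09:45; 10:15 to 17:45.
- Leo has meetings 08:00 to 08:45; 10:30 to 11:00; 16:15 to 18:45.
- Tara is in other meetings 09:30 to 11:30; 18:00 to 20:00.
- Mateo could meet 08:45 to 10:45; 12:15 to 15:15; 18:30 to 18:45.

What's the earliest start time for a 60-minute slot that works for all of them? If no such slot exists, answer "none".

12:15

Esperanza free: 08:00-17:00.
Hiro free: 08:00-16:00.
Zara free: 08:00-09:45, 10:15-17:45.
Leo free: 08:45-10:30, 11:00-16:15, 18:45-20:00 (invert busy blocks within the working day).
Tara free: 08:00-09:30, 11:30-18:00 (invert busy blocks within the working day).
Mateo free: 08:45-10:45, 12:15-15:15, 18:30-18:45.
Esperanza ∩ Hiro: 08:00-16:00.
Esperanza ∩ Hiro ∩ Zara: 08:00-09:45, 10:15-16:00.
Esperanza ∩ Hiro ∩ Zara ∩ Leo: 08:45-09:45, 10:15-10:30, 11:00-16:00.
Esperanza ∩ Hiro ∩ Zara ∩ Leo ∩ Tara: 08:45-09:30, 11:30-16:00.
Esperanza ∩ Hiro ∩ Zara ∩ Leo ∩ Tara ∩ Mateo: 08:45-09:30, 12:15-15:15.
The first common window of at least 60 minutes is 12:15-15:15, so the earliest start is 12:15.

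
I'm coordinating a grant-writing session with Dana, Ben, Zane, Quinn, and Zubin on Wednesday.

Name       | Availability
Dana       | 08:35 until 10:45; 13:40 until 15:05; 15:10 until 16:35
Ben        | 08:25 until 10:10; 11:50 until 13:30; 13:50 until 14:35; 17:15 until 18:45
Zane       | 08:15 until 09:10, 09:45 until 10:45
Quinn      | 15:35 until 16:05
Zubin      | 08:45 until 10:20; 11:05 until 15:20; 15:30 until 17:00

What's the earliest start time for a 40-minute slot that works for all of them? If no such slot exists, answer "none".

Dana ∩ Ben: 08:35-10:10, 13:50-14:35.
Dana ∩ Ben ∩ Zane: 08:35-09:10, 09:45-10:10.
Dana ∩ Ben ∩ Zane ∩ Quinn: ∅.
Dana ∩ Ben ∩ Zane ∩ Quinn ∩ Zubin: ∅.
There is no time when everyone is free.
No common window is at least 40 minutes long.

none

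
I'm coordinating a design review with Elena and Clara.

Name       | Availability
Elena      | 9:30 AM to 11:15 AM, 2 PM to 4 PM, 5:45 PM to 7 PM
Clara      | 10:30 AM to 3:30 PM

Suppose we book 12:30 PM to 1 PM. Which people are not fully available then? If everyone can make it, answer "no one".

Elena: not fully free for 12:30-13:00. Clara: free for 12:30-13:00.

Elena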